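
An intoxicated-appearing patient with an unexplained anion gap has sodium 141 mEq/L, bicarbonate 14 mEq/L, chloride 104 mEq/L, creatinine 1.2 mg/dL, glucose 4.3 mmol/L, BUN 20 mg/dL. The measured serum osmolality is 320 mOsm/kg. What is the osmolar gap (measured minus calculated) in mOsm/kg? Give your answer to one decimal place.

Calculated osmolality = 2·Na + glucose + BUN/2.8
= 2·141 + 4.3 + 20/2.8
= 282 + 4.30 + 7.14
= 293.44 mOsm/kg ≈ 293.4 mOsm/kg
Osmolar gap = measured − calculated = 320 − 293.4 = 26.6 mOsm/kg

26.6 mOsm/kg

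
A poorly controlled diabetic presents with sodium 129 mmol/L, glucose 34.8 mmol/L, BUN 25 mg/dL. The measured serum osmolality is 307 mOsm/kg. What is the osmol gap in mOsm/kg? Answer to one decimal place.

Calculated osmolality = 2·Na + glucose + BUN/2.8
= 2·129 + 34.8 + 25/2.8
= 258 + 34.80 + 8.93
= 301.73 mOsm/kg ≈ 301.7 mOsm/kg
Osmolar gap = measured − calculated = 307 − 301.7 = 5.3 mOsm/kg

5.3 mOsm/kg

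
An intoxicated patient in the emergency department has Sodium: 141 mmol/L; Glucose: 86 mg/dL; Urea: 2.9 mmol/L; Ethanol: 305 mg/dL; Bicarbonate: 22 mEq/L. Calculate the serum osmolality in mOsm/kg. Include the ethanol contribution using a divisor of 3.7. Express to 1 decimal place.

Calculated osmolality = 2·Na + glucose/18 + urea + ethanol/3.7
= 2·141 + 86/18 + 2.9 + 305/3.7
= 282 + 4.78 + 2.90 + 82.43
= 372.11 mOsm/kg

372.1 mOsm/kg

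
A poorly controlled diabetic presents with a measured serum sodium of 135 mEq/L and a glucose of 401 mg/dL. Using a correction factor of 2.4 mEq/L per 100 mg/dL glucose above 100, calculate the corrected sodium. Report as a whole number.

142 mEq/L

Corrected Na = measured Na + 2.4 · (glucose − 100)/100
= 135 + 2.4 · (401 − 100)/100
= 135 + 7.2
= 142.2 mEq/L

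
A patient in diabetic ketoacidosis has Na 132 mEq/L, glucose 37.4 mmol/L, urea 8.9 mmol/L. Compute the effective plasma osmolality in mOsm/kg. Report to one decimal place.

301.4 mOsm/kg

Effective osmolality excludes urea (freely permeant across cell membranes):
2·Na + glucose
= 2·132 + 37.4
= 264 + 37.4
= 301.4 mOsm/kg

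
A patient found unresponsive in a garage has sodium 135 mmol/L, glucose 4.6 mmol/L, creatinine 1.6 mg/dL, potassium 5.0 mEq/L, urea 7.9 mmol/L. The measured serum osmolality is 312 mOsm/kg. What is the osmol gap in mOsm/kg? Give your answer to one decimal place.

Calculated osmolality = 2·Na + glucose + urea
= 2·135 + 4.6 + 7.9
= 270 + 4.60 + 7.90
= 282.5 mOsm/kg ≈ 282.5 mOsm/kg
Osmolar gap = measured − calculated = 312 − 282.5 = 29.5 mOsm/kg

29.5 mOsm/kg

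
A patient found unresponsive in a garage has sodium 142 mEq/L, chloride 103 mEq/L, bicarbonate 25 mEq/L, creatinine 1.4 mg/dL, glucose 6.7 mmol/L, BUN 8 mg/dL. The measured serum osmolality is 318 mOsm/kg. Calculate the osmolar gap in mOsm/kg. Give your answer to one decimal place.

Calculated osmolality = 2·Na + glucose + BUN/2.8
= 2·142 + 6.7 + 8/2.8
= 284 + 6.70 + 2.86
= 293.56 mOsm/kg ≈ 293.6 mOsm/kg
Osmolar gap = measured − calculated = 318 − 293.6 = 24.4 mOsm/kg

24.4 mOsm/kg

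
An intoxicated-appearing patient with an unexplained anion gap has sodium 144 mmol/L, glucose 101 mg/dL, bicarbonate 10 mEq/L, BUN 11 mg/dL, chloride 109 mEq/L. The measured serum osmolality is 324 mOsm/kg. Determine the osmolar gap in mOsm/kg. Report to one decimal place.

Calculated osmolality = 2·Na + glucose/18 + BUN/2.8
= 2·144 + 101/18 + 11/2.8
= 288 + 5.61 + 3.93
= 297.54 mOsm/kg ≈ 297.5 mOsm/kg
Osmolar gap = measured − calculated = 324 − 297.5 = 26.5 mOsm/kg

26.5 mOsm/kg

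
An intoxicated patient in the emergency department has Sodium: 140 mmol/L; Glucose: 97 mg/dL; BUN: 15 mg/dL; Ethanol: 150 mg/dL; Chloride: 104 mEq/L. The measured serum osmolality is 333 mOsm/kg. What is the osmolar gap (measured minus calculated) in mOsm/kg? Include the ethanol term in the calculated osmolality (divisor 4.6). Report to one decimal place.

Calculated osmolality = 2·Na + glucose/18 + BUN/2.8 + ethanol/4.6
= 2·140 + 97/18 + 15/2.8 + 150/4.6
= 280 + 5.39 + 5.36 + 32.61
= 323.36 mOsm/kg ≈ 323.4 mOsm/kg
Osmolar gap = measured − calculated = 333 − 323.4 = 9.6 mOsm/kg

9.6 mOsm/kg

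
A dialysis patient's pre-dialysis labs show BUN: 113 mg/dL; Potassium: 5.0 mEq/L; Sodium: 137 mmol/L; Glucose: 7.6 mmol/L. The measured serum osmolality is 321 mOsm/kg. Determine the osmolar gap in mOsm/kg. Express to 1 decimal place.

-1.0 mOsm/kg

Calculated osmolality = 2·Na + glucose + BUN/2.8
= 2·137 + 7.6 + 113/2.8
= 274 + 7.60 + 40.36
= 321.96 mOsm/kg ≈ 322.0 mOsm/kg
Osmolar gap = measured − calculated = 321 − 322.0 = -1.0 mOsm/kg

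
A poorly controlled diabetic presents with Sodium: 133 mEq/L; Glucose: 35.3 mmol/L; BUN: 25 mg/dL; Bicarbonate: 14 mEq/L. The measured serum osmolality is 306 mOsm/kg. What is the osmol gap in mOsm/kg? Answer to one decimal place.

Calculated osmolality = 2·Na + glucose + BUN/2.8
= 2·133 + 35.3 + 25/2.8
= 266 + 35.30 + 8.93
= 310.23 mOsm/kg ≈ 310.2 mOsm/kg
Osmolar gap = measured − calculated = 306 − 310.2 = -4.2 mOsm/kg

-4.2 mOsm/kg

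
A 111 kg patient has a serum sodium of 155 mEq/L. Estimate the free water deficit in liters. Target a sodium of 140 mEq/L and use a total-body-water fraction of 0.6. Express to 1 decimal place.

7.1 L

TBW = 0.6 · 111 = 66.6 L
Free water deficit = TBW · (Na/140 − 1)
= 66.6 · (155/140 − 1)
= 66.6 · 0.1071
= 7.13 L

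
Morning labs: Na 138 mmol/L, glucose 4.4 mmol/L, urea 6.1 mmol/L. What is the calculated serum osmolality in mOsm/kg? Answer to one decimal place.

286.5 mOsm/kg

Calculated osmolality = 2·Na + glucose + urea
= 2·138 + 4.4 + 6.1
= 276 + 4.40 + 6.10
= 286.5 mOsm/kg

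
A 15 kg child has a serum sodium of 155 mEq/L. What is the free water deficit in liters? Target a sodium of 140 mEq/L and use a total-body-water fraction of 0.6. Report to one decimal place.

TBW = 0.6 · 15 = 9 L
Free water deficit = TBW · (Na/140 − 1)
= 9 · (155/140 − 1)
= 9 · 0.1071
= 0.96 L

1.0 L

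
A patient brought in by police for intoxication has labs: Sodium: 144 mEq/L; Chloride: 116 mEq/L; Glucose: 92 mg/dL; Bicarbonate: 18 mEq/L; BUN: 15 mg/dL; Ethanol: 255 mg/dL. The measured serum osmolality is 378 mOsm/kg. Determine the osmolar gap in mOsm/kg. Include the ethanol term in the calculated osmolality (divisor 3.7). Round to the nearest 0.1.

Calculated osmolality = 2·Na + glucose/18 + BUN/2.8 + ethanol/3.7
= 2·144 + 92/18 + 15/2.8 + 255/3.7
= 288 + 5.11 + 5.36 + 68.92
= 367.39 mOsm/kg ≈ 367.4 mOsm/kg
Osmolar gap = measured − calculated = 378 − 367.4 = 10.6 mOsm/kg

10.6 mOsm/kg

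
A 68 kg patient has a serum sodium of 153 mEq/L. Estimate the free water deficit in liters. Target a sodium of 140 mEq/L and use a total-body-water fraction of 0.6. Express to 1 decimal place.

TBW = 0.6 · 68 = 40.8 L
Free water deficit = TBW · (Na/140 − 1)
= 40.8 · (153/140 − 1)
= 40.8 · 0.0929
= 3.79 L

3.8 L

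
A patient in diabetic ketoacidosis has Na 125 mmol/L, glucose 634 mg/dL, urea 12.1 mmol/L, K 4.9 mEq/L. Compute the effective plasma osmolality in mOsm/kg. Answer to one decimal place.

285.2 mOsm/kg

Effective osmolality excludes urea (freely permeant across cell membranes):
2·Na + glucose/18
= 2·125 + 634/18
= 250 + 35.22
= 285.22 mOsm/kg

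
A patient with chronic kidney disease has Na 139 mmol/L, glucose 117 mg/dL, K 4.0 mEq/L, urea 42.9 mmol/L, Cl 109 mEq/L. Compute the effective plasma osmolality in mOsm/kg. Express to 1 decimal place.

Effective osmolality excludes urea (freely permeant across cell membranes):
2·Na + glucose/18
= 2·139 + 117/18
= 278 + 6.5
= 284.5 mOsm/kg

284.5 mOsm/kg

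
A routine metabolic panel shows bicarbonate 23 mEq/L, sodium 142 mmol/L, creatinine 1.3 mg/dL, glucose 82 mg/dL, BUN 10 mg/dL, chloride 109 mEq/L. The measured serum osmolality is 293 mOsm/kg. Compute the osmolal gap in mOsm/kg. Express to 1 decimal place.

Calculated osmolality = 2·Na + glucose/18 + BUN/2.8
= 2·142 + 82/18 + 10/2.8
= 284 + 4.56 + 3.57
= 292.13 mOsm/kg ≈ 292.1 mOsm/kg
Osmolar gap = measured − calculated = 293 − 292.1 = 0.9 mOsm/kg

0.9 mOsm/kg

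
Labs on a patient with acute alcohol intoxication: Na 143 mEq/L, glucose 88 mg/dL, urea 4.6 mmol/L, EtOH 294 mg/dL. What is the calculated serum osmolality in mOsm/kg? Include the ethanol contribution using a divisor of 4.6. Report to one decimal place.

359.4 mOsm/kg

Calculated osmolality = 2·Na + glucose/18 + urea + ethanol/4.6
= 2·143 + 88/18 + 4.6 + 294/4.6
= 286 + 4.89 + 4.60 + 63.91
= 359.4 mOsm/kg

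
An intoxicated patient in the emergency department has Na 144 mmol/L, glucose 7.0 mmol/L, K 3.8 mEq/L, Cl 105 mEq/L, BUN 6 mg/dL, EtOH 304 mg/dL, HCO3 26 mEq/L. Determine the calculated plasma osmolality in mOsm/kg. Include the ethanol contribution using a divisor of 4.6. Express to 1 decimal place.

363.2 mOsm/kg

Calculated osmolality = 2·Na + glucose + BUN/2.8 + ethanol/4.6
= 2·144 + 7 + 6/2.8 + 304/4.6
= 288 + 7 + 2.14 + 66.09
= 363.23 mOsm/kg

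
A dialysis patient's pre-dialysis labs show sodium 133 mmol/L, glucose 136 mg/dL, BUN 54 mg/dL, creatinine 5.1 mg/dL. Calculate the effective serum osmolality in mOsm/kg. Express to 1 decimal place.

Effective osmolality excludes urea (freely permeant across cell membranes):
2·Na + glucose/18
= 2·133 + 136/18
= 266 + 7.56
= 273.56 mOsm/kg

273.6 mOsm/kg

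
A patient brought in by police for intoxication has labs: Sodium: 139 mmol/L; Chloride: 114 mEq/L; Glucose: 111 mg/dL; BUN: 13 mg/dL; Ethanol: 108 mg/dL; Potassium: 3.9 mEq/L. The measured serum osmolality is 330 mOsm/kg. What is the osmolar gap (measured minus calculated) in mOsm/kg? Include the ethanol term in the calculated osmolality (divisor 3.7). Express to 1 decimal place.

Calculated osmolality = 2·Na + glucose/18 + BUN/2.8 + ethanol/3.7
= 2·139 + 111/18 + 13/2.8 + 108/3.7
= 278 + 6.17 + 4.64 + 29.19
= 318 mOsm/kg ≈ 318.0 mOsm/kg
Osmolar gap = measured − calculated = 330 − 318.0 = 12.0 mOsm/kg

12.0 mOsm/kg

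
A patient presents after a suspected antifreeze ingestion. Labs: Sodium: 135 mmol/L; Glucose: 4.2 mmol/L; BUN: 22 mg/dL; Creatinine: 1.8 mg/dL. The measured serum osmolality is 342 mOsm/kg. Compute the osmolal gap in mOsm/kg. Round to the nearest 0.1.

Calculated osmolality = 2·Na + glucose + BUN/2.8
= 2·135 + 4.2 + 22/2.8
= 270 + 4.20 + 7.86
= 282.06 mOsm/kg ≈ 282.1 mOsm/kg
Osmolar gap = measured − calculated = 342 − 282.1 = 59.9 mOsm/kg

59.9 mOsm/kg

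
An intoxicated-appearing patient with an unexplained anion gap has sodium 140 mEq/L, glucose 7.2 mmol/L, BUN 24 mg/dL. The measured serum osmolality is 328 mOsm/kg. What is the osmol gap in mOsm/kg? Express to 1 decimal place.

32.2 mOsm/kg

Calculated osmolality = 2·Na + glucose + BUN/2.8
= 2·140 + 7.2 + 24/2.8
= 280 + 7.20 + 8.57
= 295.77 mOsm/kg ≈ 295.8 mOsm/kg
Osmolar gap = measured − calculated = 328 − 295.8 = 32.2 mOsm/kg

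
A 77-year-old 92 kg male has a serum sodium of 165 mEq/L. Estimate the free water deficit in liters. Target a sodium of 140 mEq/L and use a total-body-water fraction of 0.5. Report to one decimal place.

TBW = 0.5 · 92 = 46 L
Free water deficit = TBW · (Na/140 − 1)
= 46 · (165/140 − 1)
= 46 · 0.1786
= 8.22 L

8.2 L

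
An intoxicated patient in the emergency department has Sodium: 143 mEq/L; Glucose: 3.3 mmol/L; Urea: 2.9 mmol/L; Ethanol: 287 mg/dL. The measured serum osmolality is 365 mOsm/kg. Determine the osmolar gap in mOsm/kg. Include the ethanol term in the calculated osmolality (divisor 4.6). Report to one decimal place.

Calculated osmolality = 2·Na + glucose + urea + ethanol/4.6
= 2·143 + 3.3 + 2.9 + 287/4.6
= 286 + 3.30 + 2.90 + 62.39
= 354.59 mOsm/kg ≈ 354.6 mOsm/kg
Osmolar gap = measured − calculated = 365 − 354.6 = 10.4 mOsm/kg

10.4 mOsm/kg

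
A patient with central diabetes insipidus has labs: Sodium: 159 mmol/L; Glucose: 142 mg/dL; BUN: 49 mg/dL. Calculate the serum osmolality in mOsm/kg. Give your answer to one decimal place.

343.4 mOsm/kg

Calculated osmolality = 2·Na + glucose/18 + BUN/2.8
= 2·159 + 142/18 + 49/2.8
= 318 + 7.89 + 17.50
= 343.39 mOsm/kg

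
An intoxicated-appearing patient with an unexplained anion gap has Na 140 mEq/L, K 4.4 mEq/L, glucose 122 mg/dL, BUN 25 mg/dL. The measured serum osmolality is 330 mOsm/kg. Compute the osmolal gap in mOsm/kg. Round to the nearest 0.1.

Calculated osmolality = 2·Na + glucose/18 + BUN/2.8
= 2·140 + 122/18 + 25/2.8
= 280 + 6.78 + 8.93
= 295.71 mOsm/kg ≈ 295.7 mOsm/kg
Osmolar gap = measured − calculated = 330 − 295.7 = 34.3 mOsm/kg

34.3 mOsm/kg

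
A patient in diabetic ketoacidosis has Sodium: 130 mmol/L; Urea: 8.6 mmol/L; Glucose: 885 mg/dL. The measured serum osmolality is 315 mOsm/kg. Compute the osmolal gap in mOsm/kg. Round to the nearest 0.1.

-2.8 mOsm/kg

Calculated osmolality = 2·Na + glucose/18 + urea
= 2·130 + 885/18 + 8.6
= 260 + 49.17 + 8.60
= 317.77 mOsm/kg ≈ 317.8 mOsm/kg
Osmolar gap = measured − calculated = 315 − 317.8 = -2.8 mOsm/kg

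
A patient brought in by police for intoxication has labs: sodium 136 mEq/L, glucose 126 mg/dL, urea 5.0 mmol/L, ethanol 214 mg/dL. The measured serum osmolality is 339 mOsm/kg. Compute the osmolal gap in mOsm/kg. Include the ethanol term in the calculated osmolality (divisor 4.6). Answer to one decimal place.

Calculated osmolality = 2·Na + glucose/18 + urea + ethanol/4.6
= 2·136 + 126/18 + 5 + 214/4.6
= 272 + 7 + 5 + 46.52
= 330.52 mOsm/kg ≈ 330.5 mOsm/kg
Osmolar gap = measured − calculated = 339 − 330.5 = 8.5 mOsm/kg

8.5 mOsm/kg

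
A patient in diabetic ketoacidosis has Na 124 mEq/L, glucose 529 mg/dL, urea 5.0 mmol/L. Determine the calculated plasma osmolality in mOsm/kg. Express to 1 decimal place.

282.4 mOsm/kg

Calculated osmolality = 2·Na + glucose/18 + urea
= 2·124 + 529/18 + 5
= 248 + 29.39 + 5
= 282.39 mOsm/kg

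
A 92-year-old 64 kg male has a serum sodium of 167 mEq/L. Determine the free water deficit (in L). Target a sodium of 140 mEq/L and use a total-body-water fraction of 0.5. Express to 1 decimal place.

TBW = 0.5 · 64 = 32 L
Free water deficit = TBW · (Na/140 − 1)
= 32 · (167/140 − 1)
= 32 · 0.1929
= 6.17 L

6.2 L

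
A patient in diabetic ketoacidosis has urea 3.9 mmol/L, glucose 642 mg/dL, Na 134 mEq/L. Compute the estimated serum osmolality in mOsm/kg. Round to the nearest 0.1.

Calculated osmolality = 2·Na + glucose/18 + urea
= 2·134 + 642/18 + 3.9
= 268 + 35.67 + 3.90
= 307.57 mOsm/kg

307.6 mOsm/kg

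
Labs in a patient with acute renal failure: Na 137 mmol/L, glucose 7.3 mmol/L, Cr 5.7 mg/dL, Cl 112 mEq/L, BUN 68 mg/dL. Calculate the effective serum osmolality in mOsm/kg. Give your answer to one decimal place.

281.3 mOsm/kg

Effective osmolality excludes urea (freely permeant across cell membranes):
2·Na + glucose
= 2·137 + 7.3
= 274 + 7.3
= 281.3 mOsm/kg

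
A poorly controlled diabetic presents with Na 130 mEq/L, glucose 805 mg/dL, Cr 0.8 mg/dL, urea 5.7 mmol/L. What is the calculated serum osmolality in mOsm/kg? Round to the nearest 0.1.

Calculated osmolality = 2·Na + glucose/18 + urea
= 2·130 + 805/18 + 5.7
= 260 + 44.72 + 5.70
= 310.42 mOsm/kg

310.4 mOsm/kg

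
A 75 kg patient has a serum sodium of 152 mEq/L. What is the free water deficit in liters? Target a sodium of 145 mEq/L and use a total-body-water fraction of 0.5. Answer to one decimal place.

1.8 L

TBW = 0.5 · 75 = 37.5 L
Free water deficit = TBW · (Na/145 − 1)
= 37.5 · (152/145 − 1)
= 37.5 · 0.0483
= 1.81 L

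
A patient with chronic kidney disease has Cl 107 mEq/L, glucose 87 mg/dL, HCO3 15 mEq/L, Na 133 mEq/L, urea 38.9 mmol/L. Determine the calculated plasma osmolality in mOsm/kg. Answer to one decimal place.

Calculated osmolality = 2·Na + glucose/18 + urea
= 2·133 + 87/18 + 38.9
= 266 + 4.83 + 38.90
= 309.73 mOsm/kg

309.7 mOsm/kg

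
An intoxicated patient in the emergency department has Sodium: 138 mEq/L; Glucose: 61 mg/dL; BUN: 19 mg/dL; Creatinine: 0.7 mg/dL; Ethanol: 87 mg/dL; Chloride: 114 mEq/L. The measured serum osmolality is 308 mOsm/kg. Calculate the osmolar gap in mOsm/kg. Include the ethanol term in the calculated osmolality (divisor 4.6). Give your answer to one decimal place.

2.9 mOsm/kg

Calculated osmolality = 2·Na + glucose/18 + BUN/2.8 + ethanol/4.6
= 2·138 + 61/18 + 19/2.8 + 87/4.6
= 276 + 3.39 + 6.79 + 18.91
= 305.09 mOsm/kg ≈ 305.1 mOsm/kg
Osmolar gap = measured − calculated = 308 − 305.1 = 2.9 mOsm/kg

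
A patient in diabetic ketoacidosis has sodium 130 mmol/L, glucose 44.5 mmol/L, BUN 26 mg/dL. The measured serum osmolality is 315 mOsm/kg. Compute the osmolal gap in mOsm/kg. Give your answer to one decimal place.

1.2 mOsm/kg

Calculated osmolality = 2·Na + glucose + BUN/2.8
= 2·130 + 44.5 + 26/2.8
= 260 + 44.50 + 9.29
= 313.79 mOsm/kg ≈ 313.8 mOsm/kg
Osmolar gap = measured − calculated = 315 − 313.8 = 1.2 mOsm/kg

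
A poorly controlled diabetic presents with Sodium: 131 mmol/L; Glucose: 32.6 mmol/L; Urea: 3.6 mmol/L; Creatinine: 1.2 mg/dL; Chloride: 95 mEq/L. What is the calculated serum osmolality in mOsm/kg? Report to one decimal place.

Calculated osmolality = 2·Na + glucose + urea
= 2·131 + 32.6 + 3.6
= 262 + 32.60 + 3.60
= 298.2 mOsm/kg

298.2 mOsm/kg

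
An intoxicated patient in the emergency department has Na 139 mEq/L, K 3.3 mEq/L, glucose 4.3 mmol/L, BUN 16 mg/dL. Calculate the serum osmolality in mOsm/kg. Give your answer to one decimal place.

Calculated osmolality = 2·Na + glucose + BUN/2.8
= 2·139 + 4.3 + 16/2.8
= 278 + 4.30 + 5.71
= 288.01 mOsm/kg

288.0 mOsm/kg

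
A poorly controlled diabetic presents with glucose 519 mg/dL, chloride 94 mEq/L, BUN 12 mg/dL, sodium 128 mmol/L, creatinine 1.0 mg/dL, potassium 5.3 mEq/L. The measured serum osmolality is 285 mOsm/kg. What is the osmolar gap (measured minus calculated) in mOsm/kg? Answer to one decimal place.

Calculated osmolality = 2·Na + glucose/18 + BUN/2.8
= 2·128 + 519/18 + 12/2.8
= 256 + 28.83 + 4.29
= 289.12 mOsm/kg ≈ 289.1 mOsm/kg
Osmolar gap = measured − calculated = 285 − 289.1 = -4.1 mOsm/kg

-4.1 mOsm/kg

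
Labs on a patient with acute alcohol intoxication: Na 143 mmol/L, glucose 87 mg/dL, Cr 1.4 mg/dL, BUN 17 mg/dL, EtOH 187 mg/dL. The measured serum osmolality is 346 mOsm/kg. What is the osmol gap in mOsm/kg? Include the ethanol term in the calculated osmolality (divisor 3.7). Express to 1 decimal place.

-1.4 mOsm/kg

Calculated osmolality = 2·Na + glucose/18 + BUN/2.8 + ethanol/3.7
= 2·143 + 87/18 + 17/2.8 + 187/3.7
= 286 + 4.83 + 6.07 + 50.54
= 347.44 mOsm/kg ≈ 347.4 mOsm/kg
Osmolar gap = measured − calculated = 346 − 347.4 = -1.4 mOsm/kg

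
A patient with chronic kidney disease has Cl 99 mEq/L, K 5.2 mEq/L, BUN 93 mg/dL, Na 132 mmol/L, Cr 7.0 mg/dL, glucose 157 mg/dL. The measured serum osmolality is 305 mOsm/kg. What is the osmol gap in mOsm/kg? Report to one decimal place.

Calculated osmolality = 2·Na + glucose/18 + BUN/2.8
= 2·132 + 157/18 + 93/2.8
= 264 + 8.72 + 33.21
= 305.93 mOsm/kg ≈ 305.9 mOsm/kg
Osmolar gap = measured − calculated = 305 − 305.9 = -0.9 mOsm/kg

-0.9 mOsm/kg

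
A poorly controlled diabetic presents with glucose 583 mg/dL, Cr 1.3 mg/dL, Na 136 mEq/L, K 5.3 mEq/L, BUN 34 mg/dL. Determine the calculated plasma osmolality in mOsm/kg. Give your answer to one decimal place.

Calculated osmolality = 2·Na + glucose/18 + BUN/2.8
= 2·136 + 583/18 + 34/2.8
= 272 + 32.39 + 12.14
= 316.53 mOsm/kg

316.5 mOsm/kg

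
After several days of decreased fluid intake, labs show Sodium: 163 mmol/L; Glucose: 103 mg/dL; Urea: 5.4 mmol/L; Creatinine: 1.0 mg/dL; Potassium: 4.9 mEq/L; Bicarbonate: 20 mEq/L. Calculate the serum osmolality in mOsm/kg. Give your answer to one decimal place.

337.1 mOsm/kg

Calculated osmolality = 2·Na + glucose/18 + urea
= 2·163 + 103/18 + 5.4
= 326 + 5.72 + 5.40
= 337.12 mOsm/kg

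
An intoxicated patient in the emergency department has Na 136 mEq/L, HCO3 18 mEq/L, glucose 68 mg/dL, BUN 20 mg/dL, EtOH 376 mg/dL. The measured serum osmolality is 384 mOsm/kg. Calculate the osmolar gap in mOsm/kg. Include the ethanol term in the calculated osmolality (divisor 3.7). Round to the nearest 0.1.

-0.5 mOsm/kg

Calculated osmolality = 2·Na + glucose/18 + BUN/2.8 + ethanol/3.7
= 2·136 + 68/18 + 20/2.8 + 376/3.7
= 272 + 3.78 + 7.14 + 101.62
= 384.54 mOsm/kg ≈ 384.5 mOsm/kg
Osmolar gap = measured − calculated = 384 − 384.5 = -0.5 mOsm/kg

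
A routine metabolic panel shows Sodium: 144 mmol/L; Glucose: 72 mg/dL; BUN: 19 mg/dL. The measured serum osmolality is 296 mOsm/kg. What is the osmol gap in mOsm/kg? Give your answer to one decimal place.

Calculated osmolality = 2·Na + glucose/18 + BUN/2.8
= 2·144 + 72/18 + 19/2.8
= 288 + 4 + 6.79
= 298.79 mOsm/kg ≈ 298.8 mOsm/kg
Osmolar gap = measured − calculated = 296 − 298.8 = -2.8 mOsm/kg

-2.8 mOsm/kg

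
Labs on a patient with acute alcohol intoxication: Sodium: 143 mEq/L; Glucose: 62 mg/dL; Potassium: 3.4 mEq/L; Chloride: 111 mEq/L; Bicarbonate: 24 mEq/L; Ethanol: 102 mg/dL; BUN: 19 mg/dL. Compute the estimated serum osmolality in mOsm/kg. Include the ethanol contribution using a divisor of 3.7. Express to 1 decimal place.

323.8 mOsm/kg

Calculated osmolality = 2·Na + glucose/18 + BUN/2.8 + ethanol/3.7
= 2·143 + 62/18 + 19/2.8 + 102/3.7
= 286 + 3.44 + 6.79 + 27.57
= 323.8 mOsm/kg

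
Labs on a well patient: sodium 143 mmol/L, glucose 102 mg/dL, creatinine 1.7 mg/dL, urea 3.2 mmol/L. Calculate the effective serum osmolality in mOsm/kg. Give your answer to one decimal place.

291.7 mOsm/kg

Effective osmolality excludes urea (freely permeant across cell membranes):
2·Na + glucose/18
= 2·143 + 102/18
= 286 + 5.67
= 291.67 mOsm/kg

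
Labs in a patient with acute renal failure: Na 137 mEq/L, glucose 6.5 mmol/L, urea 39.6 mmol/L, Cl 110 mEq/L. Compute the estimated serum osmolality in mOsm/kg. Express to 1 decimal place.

Calculated osmolality = 2·Na + glucose + urea
= 2·137 + 6.5 + 39.6
= 274 + 6.50 + 39.60
= 320.1 mOsm/kg

320.1 mOsm/kg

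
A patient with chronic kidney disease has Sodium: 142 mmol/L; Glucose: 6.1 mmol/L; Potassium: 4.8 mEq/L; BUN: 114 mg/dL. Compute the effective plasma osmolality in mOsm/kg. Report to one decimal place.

Effective osmolality excludes urea (freely permeant across cell membranes):
2·Na + glucose
= 2·142 + 6.1
= 284 + 6.1
= 290.1 mOsm/kg

290.1 mOsm/kg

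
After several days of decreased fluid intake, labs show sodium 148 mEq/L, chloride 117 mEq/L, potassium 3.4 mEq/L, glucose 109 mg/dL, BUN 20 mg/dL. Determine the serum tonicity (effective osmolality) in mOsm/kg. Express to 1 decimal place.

302.1 mOsm/kg

Effective osmolality excludes urea (freely permeant across cell membranes):
2·Na + glucose/18
= 2·148 + 109/18
= 296 + 6.06
= 302.06 mOsm/kg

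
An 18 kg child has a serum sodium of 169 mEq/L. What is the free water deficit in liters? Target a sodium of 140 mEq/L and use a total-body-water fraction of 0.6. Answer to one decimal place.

2.2 L

TBW = 0.6 · 18 = 10.8 L
Free water deficit = TBW · (Na/140 − 1)
= 10.8 · (169/140 − 1)
= 10.8 · 0.2071
= 2.24 L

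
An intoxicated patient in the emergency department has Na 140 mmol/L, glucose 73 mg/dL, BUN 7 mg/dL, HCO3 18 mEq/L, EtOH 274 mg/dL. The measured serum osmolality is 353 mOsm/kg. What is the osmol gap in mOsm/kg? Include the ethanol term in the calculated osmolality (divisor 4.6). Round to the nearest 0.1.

6.9 mOsm/kg

Calculated osmolality = 2·Na + glucose/18 + BUN/2.8 + ethanol/4.6
= 2·140 + 73/18 + 7/2.8 + 274/4.6
= 280 + 4.06 + 2.50 + 59.57
= 346.13 mOsm/kg ≈ 346.1 mOsm/kg
Osmolar gap = measured − calculated = 353 − 346.1 = 6.9 mOsm/kg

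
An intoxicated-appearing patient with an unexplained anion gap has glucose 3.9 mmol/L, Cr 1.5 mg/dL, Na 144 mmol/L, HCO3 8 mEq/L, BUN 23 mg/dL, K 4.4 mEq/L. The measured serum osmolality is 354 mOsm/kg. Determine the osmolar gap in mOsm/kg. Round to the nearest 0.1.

53.9 mOsm/kg

Calculated osmolality = 2·Na + glucose + BUN/2.8
= 2·144 + 3.9 + 23/2.8
= 288 + 3.90 + 8.21
= 300.11 mOsm/kg ≈ 300.1 mOsm/kg
Osmolar gap = measured − calculated = 354 − 300.1 = 53.9 mOsm/kg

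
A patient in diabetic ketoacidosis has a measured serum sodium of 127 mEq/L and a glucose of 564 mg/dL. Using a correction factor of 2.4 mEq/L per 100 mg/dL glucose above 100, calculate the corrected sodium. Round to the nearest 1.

138 mEq/L

Corrected Na = measured Na + 2.4 · (glucose − 100)/100
= 127 + 2.4 · (564 − 100)/100
= 127 + 11.1
= 138.1 mEq/L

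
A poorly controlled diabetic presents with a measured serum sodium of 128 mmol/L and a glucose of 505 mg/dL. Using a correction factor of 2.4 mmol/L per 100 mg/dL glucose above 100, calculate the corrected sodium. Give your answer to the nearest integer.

Corrected Na = measured Na + 2.4 · (glucose − 100)/100
= 128 + 2.4 · (505 − 100)/100
= 128 + 9.7
= 137.7 mmol/L

138 mmol/L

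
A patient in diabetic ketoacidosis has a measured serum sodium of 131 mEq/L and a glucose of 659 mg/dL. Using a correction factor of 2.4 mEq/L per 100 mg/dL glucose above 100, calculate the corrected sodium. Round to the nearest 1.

144 mEq/L

Corrected Na = measured Na + 2.4 · (glucose − 100)/100
= 131 + 2.4 · (659 − 100)/100
= 131 + 13.4
= 144.4 mEq/L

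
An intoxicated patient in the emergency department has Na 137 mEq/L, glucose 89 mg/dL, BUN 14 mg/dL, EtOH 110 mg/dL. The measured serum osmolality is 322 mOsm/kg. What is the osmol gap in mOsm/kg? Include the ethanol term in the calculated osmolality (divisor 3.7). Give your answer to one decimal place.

Calculated osmolality = 2·Na + glucose/18 + BUN/2.8 + ethanol/3.7
= 2·137 + 89/18 + 14/2.8 + 110/3.7
= 274 + 4.94 + 5 + 29.73
= 313.67 mOsm/kg ≈ 313.7 mOsm/kg
Osmolar gap = measured − calculated = 322 − 313.7 = 8.3 mOsm/kg

8.3 mOsm/kg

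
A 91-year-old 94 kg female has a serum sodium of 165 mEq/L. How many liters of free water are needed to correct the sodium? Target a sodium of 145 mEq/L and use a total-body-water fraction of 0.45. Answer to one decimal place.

5.8 L

TBW = 0.45 · 94 = 42.3 L
Free water deficit = TBW · (Na/145 − 1)
= 42.3 · (165/145 − 1)
= 42.3 · 0.1379
= 5.83 L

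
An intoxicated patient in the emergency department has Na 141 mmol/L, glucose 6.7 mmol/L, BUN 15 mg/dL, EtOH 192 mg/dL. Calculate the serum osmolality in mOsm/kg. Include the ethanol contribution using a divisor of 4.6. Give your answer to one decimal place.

Calculated osmolality = 2·Na + glucose + BUN/2.8 + ethanol/4.6
= 2·141 + 6.7 + 15/2.8 + 192/4.6
= 282 + 6.70 + 5.36 + 41.74
= 335.8 mOsm/kg

335.8 mOsm/kg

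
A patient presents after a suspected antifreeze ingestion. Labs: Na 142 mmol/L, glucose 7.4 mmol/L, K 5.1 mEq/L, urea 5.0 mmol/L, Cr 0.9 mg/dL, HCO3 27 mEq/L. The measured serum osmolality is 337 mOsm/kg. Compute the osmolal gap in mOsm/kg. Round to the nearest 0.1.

40.6 mOsm/kg

Calculated osmolality = 2·Na + glucose + urea
= 2·142 + 7.4 + 5
= 284 + 7.40 + 5
= 296.4 mOsm/kg ≈ 296.4 mOsm/kg
Osmolar gap = measured − calculated = 337 − 296.4 = 40.6 mOsm/kg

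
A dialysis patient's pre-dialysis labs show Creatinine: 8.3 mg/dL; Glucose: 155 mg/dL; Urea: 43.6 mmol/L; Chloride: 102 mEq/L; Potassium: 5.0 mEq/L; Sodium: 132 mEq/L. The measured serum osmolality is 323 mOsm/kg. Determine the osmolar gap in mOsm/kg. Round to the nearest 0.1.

6.8 mOsm/kg

Calculated osmolality = 2·Na + glucose/18 + urea
= 2·132 + 155/18 + 43.6
= 264 + 8.61 + 43.60
= 316.21 mOsm/kg ≈ 316.2 mOsm/kg
Osmolar gap = measured − calculated = 323 − 316.2 = 6.8 mOsm/kg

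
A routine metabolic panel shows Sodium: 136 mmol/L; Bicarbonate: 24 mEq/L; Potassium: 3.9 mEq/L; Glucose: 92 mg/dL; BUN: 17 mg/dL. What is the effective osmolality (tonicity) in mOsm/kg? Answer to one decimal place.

277.1 mOsm/kg

Effective osmolality excludes urea (freely permeant across cell membranes):
2·Na + glucose/18
= 2·136 + 92/18
= 272 + 5.11
= 277.11 mOsm/kg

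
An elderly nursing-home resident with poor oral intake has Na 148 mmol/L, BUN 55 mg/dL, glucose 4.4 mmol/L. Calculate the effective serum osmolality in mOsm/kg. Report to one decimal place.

300.4 mOsm/kg

Effective osmolality excludes urea (freely permeant across cell membranes):
2·Na + glucose
= 2·148 + 4.4
= 296 + 4.4
= 300.4 mOsm/kg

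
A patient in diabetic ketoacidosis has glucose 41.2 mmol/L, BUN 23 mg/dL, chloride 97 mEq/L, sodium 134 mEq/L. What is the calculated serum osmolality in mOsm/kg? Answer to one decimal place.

Calculated osmolality = 2·Na + glucose + BUN/2.8
= 2·134 + 41.2 + 23/2.8
= 268 + 41.20 + 8.21
= 317.41 mOsm/kg

317.4 mOsm/kg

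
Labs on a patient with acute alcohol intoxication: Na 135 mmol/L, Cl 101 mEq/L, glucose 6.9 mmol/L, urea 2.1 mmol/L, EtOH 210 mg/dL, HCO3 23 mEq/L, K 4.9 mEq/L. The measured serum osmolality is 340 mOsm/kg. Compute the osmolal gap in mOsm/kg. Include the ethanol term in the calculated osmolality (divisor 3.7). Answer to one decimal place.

4.2 mOsm/kg

Calculated osmolality = 2·Na + glucose + urea + ethanol/3.7
= 2·135 + 6.9 + 2.1 + 210/3.7
= 270 + 6.90 + 2.10 + 56.76
= 335.76 mOsm/kg ≈ 335.8 mOsm/kg
Osmolar gap = measured − calculated = 340 − 335.8 = 4.2 mOsm/kg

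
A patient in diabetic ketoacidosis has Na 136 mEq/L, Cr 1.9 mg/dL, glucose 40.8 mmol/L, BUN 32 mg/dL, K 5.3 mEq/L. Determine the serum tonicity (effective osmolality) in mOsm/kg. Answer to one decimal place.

Effective osmolality excludes urea (freely permeant across cell membranes):
2·Na + glucose
= 2·136 + 40.8
= 272 + 40.8
= 312.8 mOsm/kg

312.8 mOsm/kg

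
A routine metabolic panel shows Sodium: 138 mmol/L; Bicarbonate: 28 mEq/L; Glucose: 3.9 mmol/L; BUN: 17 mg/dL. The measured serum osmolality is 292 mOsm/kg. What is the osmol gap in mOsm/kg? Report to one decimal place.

6.0 mOsm/kg

Calculated osmolality = 2·Na + glucose + BUN/2.8
= 2·138 + 3.9 + 17/2.8
= 276 + 3.90 + 6.07
= 285.97 mOsm/kg ≈ 286.0 mOsm/kg
Osmolar gap = measured − calculated = 292 − 286.0 = 6.0 mOsm/kg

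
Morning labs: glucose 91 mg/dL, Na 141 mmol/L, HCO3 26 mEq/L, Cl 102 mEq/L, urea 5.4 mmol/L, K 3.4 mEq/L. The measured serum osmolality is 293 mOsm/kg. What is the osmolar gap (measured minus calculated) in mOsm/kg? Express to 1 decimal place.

0.5 mOsm/kg

Calculated osmolality = 2·Na + glucose/18 + urea
= 2·141 + 91/18 + 5.4
= 282 + 5.06 + 5.40
= 292.46 mOsm/kg ≈ 292.5 mOsm/kg
Osmolar gap = measured − calculated = 293 − 292.5 = 0.5 mOsm/kg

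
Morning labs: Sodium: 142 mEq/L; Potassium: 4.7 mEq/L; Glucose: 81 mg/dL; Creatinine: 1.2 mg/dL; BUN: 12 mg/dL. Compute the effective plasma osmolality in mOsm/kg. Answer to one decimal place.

288.5 mOsm/kg

Effective osmolality excludes urea (freely permeant across cell membranes):
2·Na + glucose/18
= 2·142 + 81/18
= 284 + 4.5
= 288.5 mOsm/kg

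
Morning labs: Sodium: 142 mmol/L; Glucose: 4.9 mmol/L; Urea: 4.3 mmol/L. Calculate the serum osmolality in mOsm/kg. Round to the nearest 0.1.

293.2 mOsm/kg

Calculated osmolality = 2·Na + glucose + urea
= 2·142 + 4.9 + 4.3
= 284 + 4.90 + 4.30
= 293.2 mOsm/kg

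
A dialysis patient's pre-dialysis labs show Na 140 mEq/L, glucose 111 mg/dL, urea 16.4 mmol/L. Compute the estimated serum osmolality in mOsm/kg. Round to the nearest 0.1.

302.6 mOsm/kg

Calculated osmolality = 2·Na + glucose/18 + urea
= 2·140 + 111/18 + 16.4
= 280 + 6.17 + 16.40
= 302.57 mOsm/kg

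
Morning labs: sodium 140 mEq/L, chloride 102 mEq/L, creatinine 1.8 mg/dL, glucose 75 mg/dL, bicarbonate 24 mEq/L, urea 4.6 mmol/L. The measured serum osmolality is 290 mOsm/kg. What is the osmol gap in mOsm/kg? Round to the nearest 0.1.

Calculated osmolality = 2·Na + glucose/18 + urea
= 2·140 + 75/18 + 4.6
= 280 + 4.17 + 4.60
= 288.77 mOsm/kg ≈ 288.8 mOsm/kg
Osmolar gap = measured − calculated = 290 − 288.8 = 1.2 mOsm/kg

1.2 mOsm/kg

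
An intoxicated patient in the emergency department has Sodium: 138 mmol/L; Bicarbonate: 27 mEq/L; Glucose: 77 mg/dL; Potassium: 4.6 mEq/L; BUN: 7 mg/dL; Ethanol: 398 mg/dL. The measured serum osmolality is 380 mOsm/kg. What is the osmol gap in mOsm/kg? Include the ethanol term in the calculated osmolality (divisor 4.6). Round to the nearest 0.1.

10.7 mOsm/kg

Calculated osmolality = 2·Na + glucose/18 + BUN/2.8 + ethanol/4.6
= 2·138 + 77/18 + 7/2.8 + 398/4.6
= 276 + 4.28 + 2.50 + 86.52
= 369.3 mOsm/kg ≈ 369.3 mOsm/kg
Osmolar gap = measured − calculated = 380 − 369.3 = 10.7 mOsm/kg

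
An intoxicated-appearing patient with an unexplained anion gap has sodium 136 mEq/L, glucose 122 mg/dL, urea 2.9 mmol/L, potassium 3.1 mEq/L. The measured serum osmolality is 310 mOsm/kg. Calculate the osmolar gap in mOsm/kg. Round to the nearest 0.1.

Calculated osmolality = 2·Na + glucose/18 + urea
= 2·136 + 122/18 + 2.9
= 272 + 6.78 + 2.90
= 281.68 mOsm/kg ≈ 281.7 mOsm/kg
Osmolar gap = measured − calculated = 310 − 281.7 = 28.3 mOsm/kg

28.3 mOsm/kg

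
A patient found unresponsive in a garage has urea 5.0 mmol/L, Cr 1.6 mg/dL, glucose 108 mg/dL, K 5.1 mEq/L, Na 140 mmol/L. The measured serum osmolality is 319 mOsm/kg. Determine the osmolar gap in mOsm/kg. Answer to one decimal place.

Calculated osmolality = 2·Na + glucose/18 + urea
= 2·140 + 108/18 + 5
= 280 + 6 + 5
= 291 mOsm/kg ≈ 291.0 mOsm/kg
Osmolar gap = measured − calculated = 319 − 291.0 = 28.0 mOsm/kg

28.0 mOsm/kg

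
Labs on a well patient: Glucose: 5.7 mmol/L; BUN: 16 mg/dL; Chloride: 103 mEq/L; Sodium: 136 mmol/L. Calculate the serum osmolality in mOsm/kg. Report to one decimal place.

Calculated osmolality = 2·Na + glucose + BUN/2.8
= 2·136 + 5.7 + 16/2.8
= 272 + 5.70 + 5.71
= 283.41 mOsm/kg

283.4 mOsm/kg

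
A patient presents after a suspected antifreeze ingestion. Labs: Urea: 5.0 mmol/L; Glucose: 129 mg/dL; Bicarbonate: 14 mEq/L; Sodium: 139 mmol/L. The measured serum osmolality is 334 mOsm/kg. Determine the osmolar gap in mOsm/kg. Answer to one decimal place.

Calculated osmolality = 2·Na + glucose/18 + urea
= 2·139 + 129/18 + 5
= 278 + 7.17 + 5
= 290.17 mOsm/kg ≈ 290.2 mOsm/kg
Osmolar gap = measured − calculated = 334 − 290.2 = 43.8 mOsm/kg

43.8 mOsm/kg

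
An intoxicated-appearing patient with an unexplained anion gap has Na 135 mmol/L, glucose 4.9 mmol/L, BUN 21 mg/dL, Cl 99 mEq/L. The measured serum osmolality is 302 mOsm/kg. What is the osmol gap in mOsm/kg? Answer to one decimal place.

19.6 mOsm/kg

Calculated osmolality = 2·Na + glucose + BUN/2.8
= 2·135 + 4.9 + 21/2.8
= 270 + 4.90 + 7.50
= 282.4 mOsm/kg ≈ 282.4 mOsm/kg
Osmolar gap = measured − calculated = 302 − 282.4 = 19.6 mOsm/kg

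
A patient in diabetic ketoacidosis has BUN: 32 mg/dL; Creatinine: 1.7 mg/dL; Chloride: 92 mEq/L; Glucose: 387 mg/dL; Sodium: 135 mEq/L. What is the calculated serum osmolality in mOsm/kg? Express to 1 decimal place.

Calculated osmolality = 2·Na + glucose/18 + BUN/2.8
= 2·135 + 387/18 + 32/2.8
= 270 + 21.50 + 11.43
= 302.93 mOsm/kg

302.9 mOsm/kg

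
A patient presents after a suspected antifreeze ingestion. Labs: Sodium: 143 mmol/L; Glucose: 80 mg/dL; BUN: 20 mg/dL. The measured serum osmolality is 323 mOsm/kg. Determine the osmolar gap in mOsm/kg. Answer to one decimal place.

Calculated osmolality = 2·Na + glucose/18 + BUN/2.8
= 2·143 + 80/18 + 20/2.8
= 286 + 4.44 + 7.14
= 297.58 mOsm/kg ≈ 297.6 mOsm/kg
Osmolar gap = measured − calculated = 323 − 297.6 = 25.4 mOsm/kg

25.4 mOsm/kg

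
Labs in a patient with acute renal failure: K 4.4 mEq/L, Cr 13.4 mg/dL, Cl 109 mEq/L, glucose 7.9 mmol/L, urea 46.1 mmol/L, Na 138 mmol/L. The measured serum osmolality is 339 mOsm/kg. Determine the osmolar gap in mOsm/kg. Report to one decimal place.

Calculated osmolality = 2·Na + glucose + urea
= 2·138 + 7.9 + 46.1
= 276 + 7.90 + 46.10
= 330 mOsm/kg ≈ 330.0 mOsm/kg
Osmolar gap = measured − calculated = 339 − 330.0 = 9.0 mOsm/kg

9.0 mOsm/kg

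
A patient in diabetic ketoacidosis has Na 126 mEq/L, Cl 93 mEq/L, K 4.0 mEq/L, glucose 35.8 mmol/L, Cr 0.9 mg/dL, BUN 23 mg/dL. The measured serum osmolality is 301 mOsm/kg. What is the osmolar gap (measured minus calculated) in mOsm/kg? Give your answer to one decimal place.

5.0 mOsm/kg

Calculated osmolality = 2·Na + glucose + BUN/2.8
= 2·126 + 35.8 + 23/2.8
= 252 + 35.80 + 8.21
= 296.01 mOsm/kg ≈ 296.0 mOsm/kg
Osmolar gap = measured − calculated = 301 − 296.0 = 5.0 mOsm/kg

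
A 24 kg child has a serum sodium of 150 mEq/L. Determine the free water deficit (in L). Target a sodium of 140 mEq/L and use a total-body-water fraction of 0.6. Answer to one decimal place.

1.0 L

TBW = 0.6 · 24 = 14.4 L
Free water deficit = TBW · (Na/140 − 1)
= 14.4 · (150/140 − 1)
= 14.4 · 0.0714
= 1.03 L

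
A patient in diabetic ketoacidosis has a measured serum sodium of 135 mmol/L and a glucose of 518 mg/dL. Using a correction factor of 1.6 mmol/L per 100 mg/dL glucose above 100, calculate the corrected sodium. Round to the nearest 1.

142 mmol/L

Corrected Na = measured Na + 1.6 · (glucose − 100)/100
= 135 + 1.6 · (518 − 100)/100
= 135 + 6.7
= 141.7 mmol/L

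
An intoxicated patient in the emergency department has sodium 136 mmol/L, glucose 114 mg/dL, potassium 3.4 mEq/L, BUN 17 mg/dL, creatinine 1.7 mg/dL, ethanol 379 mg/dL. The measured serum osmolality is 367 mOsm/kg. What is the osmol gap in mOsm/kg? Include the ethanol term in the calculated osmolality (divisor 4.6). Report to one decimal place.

Calculated osmolality = 2·Na + glucose/18 + BUN/2.8 + ethanol/4.6
= 2·136 + 114/18 + 17/2.8 + 379/4.6
= 272 + 6.33 + 6.07 + 82.39
= 366.79 mOsm/kg ≈ 366.8 mOsm/kg
Osmolar gap = measured − calculated = 367 − 366.8 = 0.2 mOsm/kg

0.2 mOsm/kg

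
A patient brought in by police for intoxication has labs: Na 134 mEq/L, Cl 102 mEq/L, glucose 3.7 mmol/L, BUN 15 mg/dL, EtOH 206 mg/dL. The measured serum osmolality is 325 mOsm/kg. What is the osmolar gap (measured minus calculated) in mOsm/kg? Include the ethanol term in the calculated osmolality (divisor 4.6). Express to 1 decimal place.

3.2 mOsm/kg

Calculated osmolality = 2·Na + glucose + BUN/2.8 + ethanol/4.6
= 2·134 + 3.7 + 15/2.8 + 206/4.6
= 268 + 3.70 + 5.36 + 44.78
= 321.84 mOsm/kg ≈ 321.8 mOsm/kg
Osmolar gap = measured − calculated = 325 − 321.8 = 3.2 mOsm/kg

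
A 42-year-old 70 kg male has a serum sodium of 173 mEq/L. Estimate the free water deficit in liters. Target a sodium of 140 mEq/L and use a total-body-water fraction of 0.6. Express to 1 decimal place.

TBW = 0.6 · 70 = 42 L
Free water deficit = TBW · (Na/140 − 1)
= 42 · (173/140 − 1)
= 42 · 0.2357
= 9.9 L

9.9 L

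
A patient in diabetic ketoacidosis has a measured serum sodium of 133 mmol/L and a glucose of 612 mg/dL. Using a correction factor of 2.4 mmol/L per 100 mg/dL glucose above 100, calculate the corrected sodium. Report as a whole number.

Corrected Na = measured Na + 2.4 · (glucose − 100)/100
= 133 + 2.4 · (612 − 100)/100
= 133 + 12.3
= 145.3 mmol/L

145 mmol/L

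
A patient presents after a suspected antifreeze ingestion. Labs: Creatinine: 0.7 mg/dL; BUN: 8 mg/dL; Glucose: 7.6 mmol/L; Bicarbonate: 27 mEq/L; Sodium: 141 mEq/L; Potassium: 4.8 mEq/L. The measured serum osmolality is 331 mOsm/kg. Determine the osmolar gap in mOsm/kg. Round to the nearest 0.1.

38.5 mOsm/kg

Calculated osmolality = 2·Na + glucose + BUN/2.8
= 2·141 + 7.6 + 8/2.8
= 282 + 7.60 + 2.86
= 292.46 mOsm/kg ≈ 292.5 mOsm/kg
Osmolar gap = measured − calculated = 331 − 292.5 = 38.5 mOsm/kg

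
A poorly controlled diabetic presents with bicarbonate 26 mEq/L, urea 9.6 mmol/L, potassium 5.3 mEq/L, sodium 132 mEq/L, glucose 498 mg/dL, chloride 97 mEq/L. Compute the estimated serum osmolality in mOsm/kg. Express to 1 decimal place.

Calculated osmolality = 2·Na + glucose/18 + urea
= 2·132 + 498/18 + 9.6
= 264 + 27.67 + 9.60
= 301.27 mOsm/kg

301.3 mOsm/kg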